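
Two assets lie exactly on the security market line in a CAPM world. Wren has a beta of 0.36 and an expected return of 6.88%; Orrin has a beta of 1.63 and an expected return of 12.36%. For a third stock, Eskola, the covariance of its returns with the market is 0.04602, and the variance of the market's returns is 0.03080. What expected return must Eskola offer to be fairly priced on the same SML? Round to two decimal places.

MRP = (12.36% − 6.88%) / (1.63 − 0.36) = 4.3150%
R_f = 6.88% − 0.36 × 4.3150% = 5.3266%
β_Eskola = Cov / Var(R_m) = 0.04602 / 0.03080 = 1.4942
E(R_Eskola) = R_f + β × MRP = 5.3266% + 1.4942 × 4.3150% = 11.77%

11.77%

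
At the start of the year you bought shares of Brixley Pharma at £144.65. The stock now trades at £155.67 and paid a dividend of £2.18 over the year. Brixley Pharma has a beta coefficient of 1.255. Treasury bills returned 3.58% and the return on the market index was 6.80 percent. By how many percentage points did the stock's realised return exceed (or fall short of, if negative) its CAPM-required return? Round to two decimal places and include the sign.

+1.50%

Realised HPR = (P1 + D1 − P0) / P0 = (155.67 + 2.18 − 144.65) / 144.65 = 13.20 / 144.65 = 9.1255%
MRP = 6.80% − 3.58% = 3.22%
CAPM required = R_f + β·MRP = 3.58% + 1.255 × 3.22% = 7.62110%
α = realised − required = 9.1255% − 7.62110% = +1.50%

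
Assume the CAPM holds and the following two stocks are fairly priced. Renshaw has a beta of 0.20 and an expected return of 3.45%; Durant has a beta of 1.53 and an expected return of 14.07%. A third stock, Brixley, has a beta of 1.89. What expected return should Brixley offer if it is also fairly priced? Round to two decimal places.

16.94%

MRP (SML slope) = (14.07% − 3.45%) / (1.53 − 0.20) = 10.62% / 1.33 = 7.9850%
R_f (intercept) = 3.45% − 0.20 × 7.9850% = 1.8530%
E(R_Brixley) = R_f + β × MRP = 1.8530% + 1.89 × 7.9850% = 16.94%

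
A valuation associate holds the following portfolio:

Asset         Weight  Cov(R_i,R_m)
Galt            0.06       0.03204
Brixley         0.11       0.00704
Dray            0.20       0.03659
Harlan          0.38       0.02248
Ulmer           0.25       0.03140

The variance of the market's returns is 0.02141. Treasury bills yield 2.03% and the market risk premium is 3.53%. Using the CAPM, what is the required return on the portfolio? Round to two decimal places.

β_Galt = 0.03204 / 0.02141 = 1.4965
β_Brixley = 0.00704 / 0.02141 = 0.3288
β_Dray = 0.03659 / 0.02141 = 1.7090
β_Harlan = 0.02248 / 0.02141 = 1.0500
β_Ulmer = 0.03140 / 0.02141 = 1.4666
β_P = Σ w_i β_i = 0.06×1.4965 + 0.11×0.3288 + 0.20×1.7090 + 0.38×1.0500 + 0.25×1.4666 = 1.2334
E(R_P) = R_f + β_P × MRP = 2.03% + 1.2334 × 3.53% = 6.38%

6.38%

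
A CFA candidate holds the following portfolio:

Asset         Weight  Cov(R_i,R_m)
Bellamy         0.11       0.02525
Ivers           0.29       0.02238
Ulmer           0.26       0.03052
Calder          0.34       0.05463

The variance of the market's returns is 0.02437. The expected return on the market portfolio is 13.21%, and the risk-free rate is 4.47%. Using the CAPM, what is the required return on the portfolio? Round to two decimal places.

17.30%

β_Bellamy = 0.02525 / 0.02437 = 1.0361
β_Ivers = 0.02238 / 0.02437 = 0.9183
β_Ulmer = 0.03052 / 0.02437 = 1.2524
β_Calder = 0.05463 / 0.02437 = 2.2417
β_P = Σ w_i β_i = 0.11×1.0361 + 0.29×0.9183 + 0.26×1.2524 + 0.34×2.2417 = 1.4681
MRP = 13.21% − 4.47% = 8.74%
E(R_P) = R_f + β_P × MRP = 4.47% + 1.4681 × 8.74% = 17.30%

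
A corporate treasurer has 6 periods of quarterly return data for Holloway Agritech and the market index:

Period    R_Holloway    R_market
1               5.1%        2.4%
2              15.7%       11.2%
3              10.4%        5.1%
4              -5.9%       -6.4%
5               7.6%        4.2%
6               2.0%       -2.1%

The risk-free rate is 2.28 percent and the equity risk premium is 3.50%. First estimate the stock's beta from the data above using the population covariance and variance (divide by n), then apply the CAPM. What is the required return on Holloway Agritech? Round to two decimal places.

6.48%

Mean R_i = (5.1 + 15.7 + 10.4 − 5.9 + 7.6 + 2.0) / 6 = 5.8167%
Mean R_m = (2.4 + 11.2 + 5.1 − 6.4 + 4.2 − 2.1) / 6 = 2.4000%
Σ(R_i − R̄_i)(R_m − R̄_m) = 222.8400  ⇒  Cov = 222.8400 / 6 = 37.1400
Σ(R_m − R̄_m)² = 185.6600  ⇒  Var(R_m) = 185.6600 / 6 = 30.9433
β = Cov / Var(R_m) = 37.1400 / 30.9433 = 1.2003
E(R) = R_f + β × MRP = 2.28% + 1.2003 × 3.50% = 6.48%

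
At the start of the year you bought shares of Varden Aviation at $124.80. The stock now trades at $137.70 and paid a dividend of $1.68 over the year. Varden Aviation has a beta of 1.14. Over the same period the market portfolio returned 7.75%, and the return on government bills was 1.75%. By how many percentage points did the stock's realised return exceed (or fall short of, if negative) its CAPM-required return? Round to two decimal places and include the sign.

Realised HPR = (P1 + D1 − P0) / P0 = (137.70 + 1.68 − 124.80) / 124.80 = 14.58 / 124.80 = 11.6827%
MRP = 7.75% − 1.75% = 6.00%
CAPM required = R_f + β·MRP = 1.75% + 1.14 × 6.00% = 8.5900%
α = realised − required = 11.6827% − 8.5900% = +3.09%

+3.09%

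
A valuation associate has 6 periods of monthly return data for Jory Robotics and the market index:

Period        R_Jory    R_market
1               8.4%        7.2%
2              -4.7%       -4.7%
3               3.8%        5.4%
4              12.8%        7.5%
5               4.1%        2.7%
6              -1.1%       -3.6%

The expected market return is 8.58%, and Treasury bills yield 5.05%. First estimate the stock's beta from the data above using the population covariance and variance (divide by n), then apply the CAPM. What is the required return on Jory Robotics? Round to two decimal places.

8.90%

Mean R_i = (8.4 − 4.7 + 3.8 + 12.8 + 4.1 − 1.1) / 6 = 3.8833%
Mean R_m = (7.2 − 4.7 + 5.4 + 7.5 + 2.7 − 3.6) / 6 = 2.4167%
Σ(R_i − R̄_i)(R_m − R̄_m) = 157.8117  ⇒  Cov = 157.8117 / 6 = 26.3020
Σ(R_m − R̄_m)² = 144.5483  ⇒  Var(R_m) = 144.5483 / 6 = 24.0914
β = Cov / Var(R_m) = 26.3020 / 24.0914 = 1.0918
MRP = 8.58% − 5.05% = 3.53%
E(R) = R_f + β × MRP = 5.05% + 1.0918 × 3.53% = 8.90%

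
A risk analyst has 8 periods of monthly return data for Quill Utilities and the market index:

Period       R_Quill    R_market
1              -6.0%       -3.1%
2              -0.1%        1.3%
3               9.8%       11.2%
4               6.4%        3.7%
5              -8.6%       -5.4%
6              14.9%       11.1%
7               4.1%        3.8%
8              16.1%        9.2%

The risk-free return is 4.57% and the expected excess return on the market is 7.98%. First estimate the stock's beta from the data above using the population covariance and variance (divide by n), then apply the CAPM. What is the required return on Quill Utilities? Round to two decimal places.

Mean R_i = (-6.0 − 0.1 + 9.8 + 6.4 − 8.6 + 14.9 + 4.1 + 16.1) / 8 = 4.5750%
Mean R_m = (-3.1 + 1.3 + 11.2 + 3.7 − 5.4 + 11.1 + 3.8 + 9.2) / 8 = 3.9750%
Σ(R_i − R̄_i)(R_m − R̄_m) = 381.9550  ⇒  Cov = 381.9550 / 8 = 47.7444
Σ(R_m − R̄_m)² = 275.4750  ⇒  Var(R_m) = 275.4750 / 8 = 34.4344
β = Cov / Var(R_m) = 47.7444 / 34.4344 = 1.3865
E(R) = R_f + β × MRP = 4.57% + 1.3865 × 7.98% = 15.63%

15.63%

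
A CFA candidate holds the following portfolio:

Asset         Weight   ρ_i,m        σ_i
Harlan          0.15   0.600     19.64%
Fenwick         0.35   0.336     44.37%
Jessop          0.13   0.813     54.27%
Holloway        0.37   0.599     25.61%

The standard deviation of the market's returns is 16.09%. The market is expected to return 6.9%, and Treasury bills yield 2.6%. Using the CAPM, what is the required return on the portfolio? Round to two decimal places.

β_Harlan = 0.600 × 19.64% / 16.09% = 0.7324
β_Fenwick = 0.336 × 44.37% / 16.09% = 0.9266
β_Jessop = 0.813 × 54.27% / 16.09% = 2.7422
β_Holloway = 0.599 × 25.61% / 16.09% = 0.9534
β_P = Σ w_i β_i = 0.15×0.7324 + 0.35×0.9266 + 0.13×2.7422 + 0.37×0.9534 = 1.1434
MRP = 6.9% − 2.6% = 4.30%
E(R_P) = R_f + β_P × MRP = 2.6% + 1.1434 × 4.3% = 7.52%

7.52%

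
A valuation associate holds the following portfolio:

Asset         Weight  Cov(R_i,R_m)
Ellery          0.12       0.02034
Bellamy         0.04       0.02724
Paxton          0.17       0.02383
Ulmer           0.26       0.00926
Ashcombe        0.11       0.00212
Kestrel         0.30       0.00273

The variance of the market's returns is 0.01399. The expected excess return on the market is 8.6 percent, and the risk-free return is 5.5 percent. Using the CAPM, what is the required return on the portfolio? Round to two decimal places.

β_Ellery = 0.02034 / 0.01399 = 1.4539
β_Bellamy = 0.02724 / 0.01399 = 1.9471
β_Paxton = 0.02383 / 0.01399 = 1.7034
β_Ulmer = 0.00926 / 0.01399 = 0.6619
β_Ashcombe = 0.00212 / 0.01399 = 0.1515
β_Kestrel = 0.00273 / 0.01399 = 0.1951
β_P = Σ w_i β_i = 0.12×1.4539 + 0.04×1.9471 + 0.17×1.7034 + 0.26×0.6619 + 0.11×0.1515 + 0.30×0.1951 = 0.7892
E(R_P) = R_f + β_P × MRP = 5.5% + 0.7892 × 8.6% = 12.29%

12.29%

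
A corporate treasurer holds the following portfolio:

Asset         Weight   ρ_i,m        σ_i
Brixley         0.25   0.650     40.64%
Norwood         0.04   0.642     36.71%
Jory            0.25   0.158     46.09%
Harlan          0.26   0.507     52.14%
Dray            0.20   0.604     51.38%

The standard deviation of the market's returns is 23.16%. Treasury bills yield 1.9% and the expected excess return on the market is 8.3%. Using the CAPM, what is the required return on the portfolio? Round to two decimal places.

9.94%

β_Brixley = 0.650 × 40.64% / 23.16% = 1.1406
β_Norwood = 0.642 × 36.71% / 23.16% = 1.0176
β_Jory = 0.158 × 46.09% / 23.16% = 0.3144
β_Harlan = 0.507 × 52.14% / 23.16% = 1.1414
β_Dray = 0.604 × 51.38% / 23.16% = 1.3400
β_P = Σ w_i β_i = 0.25×1.1406 + 0.04×1.0176 + 0.25×0.3144 + 0.26×1.1414 + 0.20×1.3400 = 0.9692
E(R_P) = R_f + β_P × MRP = 1.9% + 0.9692 × 8.3% = 9.94%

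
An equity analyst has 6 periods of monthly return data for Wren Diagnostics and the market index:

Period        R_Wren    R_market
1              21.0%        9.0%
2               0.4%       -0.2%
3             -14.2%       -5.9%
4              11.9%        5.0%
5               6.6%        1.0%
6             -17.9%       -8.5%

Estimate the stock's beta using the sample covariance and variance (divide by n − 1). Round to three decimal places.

2.291

Mean R_i = (21.0 + 0.4 − 14.2 + 11.9 + 6.6 − 17.9) / 6 = 1.3000%
Mean R_m = (9.0 − 0.2 − 5.9 + 5.0 + 1.0 − 8.5) / 6 = 0.0667%
Σ(R_i − R̄_i)(R_m − R̄_m) = 490.4300  ⇒  Cov = 490.4300 / 5 = 98.0860
Σ(R_m − R̄_m)² = 214.0733  ⇒  Var(R_m) = 214.0733 / 5 = 42.8147
β = Cov / Var(R_m) = 98.0860 / 42.8147 = 2.2909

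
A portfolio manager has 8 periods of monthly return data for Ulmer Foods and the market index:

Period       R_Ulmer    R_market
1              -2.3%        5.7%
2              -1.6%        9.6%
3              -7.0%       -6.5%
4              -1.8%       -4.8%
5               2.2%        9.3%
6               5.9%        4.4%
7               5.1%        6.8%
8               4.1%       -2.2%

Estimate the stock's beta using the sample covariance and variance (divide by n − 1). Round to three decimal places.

0.298

Mean R_i = (-2.3 − 1.6 − 7.0 − 1.8 + 2.2 + 5.9 + 5.1 + 4.1) / 8 = 0.5750%
Mean R_m = (5.7 + 9.6 − 6.5 − 4.8 + 9.3 + 4.4 + 6.8 − 2.2) / 8 = 2.7875%
Σ(R_i − R̄_i)(R_m − R̄_m) = 84.9275  ⇒  Cov = 84.9275 / 7 = 12.1325
Σ(R_m − R̄_m)² = 284.7088  ⇒  Var(R_m) = 284.7088 / 7 = 40.6727
β = Cov / Var(R_m) = 12.1325 / 40.6727 = 0.2983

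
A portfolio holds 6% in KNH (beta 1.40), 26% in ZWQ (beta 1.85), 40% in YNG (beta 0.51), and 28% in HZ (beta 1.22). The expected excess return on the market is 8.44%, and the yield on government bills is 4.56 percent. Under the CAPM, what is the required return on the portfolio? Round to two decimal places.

13.93%

β_P = Σ w_i β_i = 0.06×1.40 + 0.26×1.85 + 0.40×0.51 + 0.28×1.22 = 1.1106
E(R_P) = R_f + β_P × MRP = 4.56% + 1.1106 × 8.44% = 13.93%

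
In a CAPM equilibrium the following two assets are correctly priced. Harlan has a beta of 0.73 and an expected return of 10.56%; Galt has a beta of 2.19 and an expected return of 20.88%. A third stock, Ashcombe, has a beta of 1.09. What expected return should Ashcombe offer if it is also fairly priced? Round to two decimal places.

MRP (SML slope) = (20.88% − 10.56%) / (2.19 − 0.73) = 10.32% / 1.46 = 7.0685%
R_f (intercept) = 10.56% − 0.73 × 7.0685% = 5.4000%
E(R_Ashcombe) = R_f + β × MRP = 5.4000% + 1.09 × 7.0685% = 13.10%

13.10%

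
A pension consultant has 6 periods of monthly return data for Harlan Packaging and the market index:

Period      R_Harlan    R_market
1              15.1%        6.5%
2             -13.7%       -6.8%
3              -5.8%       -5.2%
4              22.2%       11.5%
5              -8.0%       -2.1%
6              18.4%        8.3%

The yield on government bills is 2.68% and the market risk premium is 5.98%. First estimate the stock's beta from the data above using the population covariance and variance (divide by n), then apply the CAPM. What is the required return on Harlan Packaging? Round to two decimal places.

Mean R_i = (15.1 − 13.7 − 5.8 + 22.2 − 8.0 + 18.4) / 6 = 4.7000%
Mean R_m = (6.5 − 6.8 − 5.2 + 11.5 − 2.1 + 8.3) / 6 = 2.0333%
Σ(R_i − R̄_i)(R_m − R̄_m) = 588.9500  ⇒  Cov = 588.9500 / 6 = 98.1583
Σ(R_m − R̄_m)² = 296.2733  ⇒  Var(R_m) = 296.2733 / 6 = 49.3789
β = Cov / Var(R_m) = 98.1583 / 49.3789 = 1.9879
E(R) = R_f + β × MRP = 2.68% + 1.9879 × 5.98% = 14.57%

14.57%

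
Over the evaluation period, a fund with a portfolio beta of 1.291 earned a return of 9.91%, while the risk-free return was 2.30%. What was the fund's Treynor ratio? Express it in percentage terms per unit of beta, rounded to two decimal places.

Treynor = (R_P − R_f) / β_P = (9.91% − 2.30%) / 1.2910 = 7.61% / 1.2910 = 5.89%

5.89%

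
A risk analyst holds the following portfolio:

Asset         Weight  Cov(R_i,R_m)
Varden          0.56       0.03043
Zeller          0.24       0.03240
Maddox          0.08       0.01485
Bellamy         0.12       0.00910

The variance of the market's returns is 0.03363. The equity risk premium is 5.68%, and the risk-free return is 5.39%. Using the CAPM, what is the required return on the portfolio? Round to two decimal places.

β_Varden = 0.03043 / 0.03363 = 0.9048
β_Zeller = 0.03240 / 0.03363 = 0.9634
β_Maddox = 0.01485 / 0.03363 = 0.4416
β_Bellamy = 0.00910 / 0.03363 = 0.2706
β_P = Σ w_i β_i = 0.56×0.9048 + 0.24×0.9634 + 0.08×0.4416 + 0.12×0.2706 = 0.8057
E(R_P) = R_f + β_P × MRP = 5.39% + 0.8057 × 5.68% = 9.97%

9.97%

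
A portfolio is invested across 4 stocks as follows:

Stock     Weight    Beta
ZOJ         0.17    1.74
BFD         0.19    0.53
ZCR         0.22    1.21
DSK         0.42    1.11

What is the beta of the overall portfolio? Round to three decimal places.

β_P = Σ w_i β_i = 0.17×1.74 + 0.19×0.53 + 0.22×1.21 + 0.42×1.11 = 1.1289

1.129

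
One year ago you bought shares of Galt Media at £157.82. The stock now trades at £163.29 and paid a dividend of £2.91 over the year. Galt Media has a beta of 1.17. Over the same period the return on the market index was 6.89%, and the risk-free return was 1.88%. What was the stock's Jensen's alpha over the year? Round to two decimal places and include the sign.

-2.43%

Realised HPR = (P1 + D1 − P0) / P0 = (163.29 + 2.91 − 157.82) / 157.82 = 8.38 / 157.82 = 5.3098%
MRP = 6.89% − 1.88% = 5.01%
CAPM required = R_f + β·MRP = 1.88% + 1.17 × 5.01% = 7.7417%
α = realised − required = 5.3098% − 7.7417% = -2.43%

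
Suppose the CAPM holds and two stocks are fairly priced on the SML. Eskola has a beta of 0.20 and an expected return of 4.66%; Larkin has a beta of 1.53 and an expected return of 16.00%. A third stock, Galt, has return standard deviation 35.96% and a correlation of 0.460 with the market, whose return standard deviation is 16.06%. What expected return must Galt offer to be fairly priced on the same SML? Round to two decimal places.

11.74%

MRP = (16.00% − 4.66%) / (1.53 − 0.20) = 8.5263%
R_f = 4.66% − 0.20 × 8.5263% = 2.9547%
β_Galt = ρ·σ_i/σ_m = 0.460 × 35.96 / 16.06 = 1.0300
E(R_Galt) = R_f + β × MRP = 2.9547% + 1.0300 × 8.5263% = 11.74%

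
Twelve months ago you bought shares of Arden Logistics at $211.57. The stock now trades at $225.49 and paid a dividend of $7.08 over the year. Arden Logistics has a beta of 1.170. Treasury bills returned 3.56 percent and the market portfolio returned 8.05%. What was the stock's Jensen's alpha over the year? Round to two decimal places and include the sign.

Realised HPR = (P1 + D1 − P0) / P0 = (225.49 + 7.08 − 211.57) / 211.57 = 21.00 / 211.57 = 9.9258%
MRP = 8.05% − 3.56% = 4.49%
CAPM required = R_f + β·MRP = 3.56% + 1.170 × 4.49% = 8.81330%
α = realised − required = 9.9258% − 8.81330% = +1.11%

+1.11%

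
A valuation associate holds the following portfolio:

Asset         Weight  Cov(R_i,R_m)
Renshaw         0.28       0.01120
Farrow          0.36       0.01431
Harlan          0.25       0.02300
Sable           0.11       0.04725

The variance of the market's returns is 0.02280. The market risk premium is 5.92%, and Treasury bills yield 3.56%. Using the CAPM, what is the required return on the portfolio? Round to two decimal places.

β_Renshaw = 0.01120 / 0.02280 = 0.4912
β_Farrow = 0.01431 / 0.02280 = 0.6276
β_Harlan = 0.02300 / 0.02280 = 1.0088
β_Sable = 0.04725 / 0.02280 = 2.0724
β_P = Σ w_i β_i = 0.28×0.4912 + 0.36×0.6276 + 0.25×1.0088 + 0.11×2.0724 = 0.8436
E(R_P) = R_f + β_P × MRP = 3.56% + 0.8436 × 5.92% = 8.55%

8.55%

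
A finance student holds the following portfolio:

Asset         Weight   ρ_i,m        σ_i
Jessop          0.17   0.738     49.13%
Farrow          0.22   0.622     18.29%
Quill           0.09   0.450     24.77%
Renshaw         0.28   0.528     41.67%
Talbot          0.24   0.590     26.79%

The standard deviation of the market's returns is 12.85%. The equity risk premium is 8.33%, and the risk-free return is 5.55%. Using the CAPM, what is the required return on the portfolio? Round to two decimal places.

β_Jessop = 0.738 × 49.13% / 12.85% = 2.8216
β_Farrow = 0.622 × 18.29% / 12.85% = 0.8853
β_Quill = 0.450 × 24.77% / 12.85% = 0.8674
β_Renshaw = 0.528 × 41.67% / 12.85% = 1.7122
β_Talbot = 0.590 × 26.79% / 12.85% = 1.2300
β_P = Σ w_i β_i = 0.17×2.8216 + 0.22×0.8853 + 0.09×0.8674 + 0.28×1.7122 + 0.24×1.2300 = 1.5271
E(R_P) = R_f + β_P × MRP = 5.55% + 1.5271 × 8.33% = 18.27%

18.27%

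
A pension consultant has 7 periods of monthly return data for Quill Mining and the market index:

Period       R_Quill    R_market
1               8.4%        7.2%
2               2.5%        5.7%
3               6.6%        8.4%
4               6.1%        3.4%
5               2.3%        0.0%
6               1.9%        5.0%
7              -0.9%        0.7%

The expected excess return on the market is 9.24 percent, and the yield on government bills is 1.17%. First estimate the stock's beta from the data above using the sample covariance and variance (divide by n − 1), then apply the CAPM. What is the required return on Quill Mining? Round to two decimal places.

7.79%

Mean R_i = (8.4 + 2.5 + 6.6 + 6.1 + 2.3 + 1.9 − 0.9) / 7 = 3.8429%
Mean R_m = (7.2 + 5.7 + 8.4 + 3.4 + 0.0 + 5.0 + 0.7) / 7 = 4.3429%
Σ(R_i − R̄_i)(R_m − R̄_m) = 42.9571  ⇒  Cov = 42.9571 / 6 = 7.1595
Σ(R_m − R̄_m)² = 59.9171  ⇒  Var(R_m) = 59.9171 / 6 = 9.9862
β = Cov / Var(R_m) = 7.1595 / 9.9862 = 0.7169
E(R) = R_f + β × MRP = 1.17% + 0.7169 × 9.24% = 7.79%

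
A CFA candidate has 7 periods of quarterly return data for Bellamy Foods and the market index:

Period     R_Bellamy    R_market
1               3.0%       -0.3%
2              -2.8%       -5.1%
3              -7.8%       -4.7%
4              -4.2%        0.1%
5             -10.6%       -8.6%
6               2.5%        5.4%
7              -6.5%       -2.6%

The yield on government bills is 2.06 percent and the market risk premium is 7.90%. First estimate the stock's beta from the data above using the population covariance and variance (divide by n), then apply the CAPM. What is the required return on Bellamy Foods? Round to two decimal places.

Mean R_i = (3.0 − 2.8 − 7.8 − 4.2 − 10.6 + 2.5 − 6.5) / 7 = -3.7714%
Mean R_m = (-0.3 − 5.1 − 4.7 + 0.1 − 8.6 + 5.4 − 2.6) / 7 = -2.2571%
Σ(R_i − R̄_i)(R_m − R̄_m) = 111.5914  ⇒  Cov = 111.5914 / 7 = 15.9416
Σ(R_m − R̄_m)² = 122.4171  ⇒  Var(R_m) = 122.4171 / 7 = 17.4882
β = Cov / Var(R_m) = 15.9416 / 17.4882 = 0.9116
E(R) = R_f + β × MRP = 2.06% + 0.9116 × 7.90% = 9.26%

9.26%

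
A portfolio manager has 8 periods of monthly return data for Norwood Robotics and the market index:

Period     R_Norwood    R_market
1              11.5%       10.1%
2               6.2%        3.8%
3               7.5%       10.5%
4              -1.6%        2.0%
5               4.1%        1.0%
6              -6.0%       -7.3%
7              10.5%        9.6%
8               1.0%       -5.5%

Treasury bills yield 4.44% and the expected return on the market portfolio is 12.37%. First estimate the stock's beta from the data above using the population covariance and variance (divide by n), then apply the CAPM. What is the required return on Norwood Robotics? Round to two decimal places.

Mean R_i = (11.5 + 6.2 + 7.5 − 1.6 + 4.1 − 6.0 + 10.5 + 1.0) / 8 = 4.1500%
Mean R_m = (10.1 + 3.8 + 10.5 + 2.0 + 1.0 − 7.3 + 9.6 − 5.5) / 8 = 3.0250%
Σ(R_i − R̄_i)(R_m − R̄_m) = 258.0300  ⇒  Cov = 258.0300 / 8 = 32.2538
Σ(R_m − R̄_m)² = 334.1950  ⇒  Var(R_m) = 334.1950 / 8 = 41.7744
β = Cov / Var(R_m) = 32.2538 / 41.7744 = 0.7721
MRP = 12.37% − 4.44% = 7.93%
E(R) = R_f + β × MRP = 4.44% + 0.7721 × 7.93% = 10.56%

10.56%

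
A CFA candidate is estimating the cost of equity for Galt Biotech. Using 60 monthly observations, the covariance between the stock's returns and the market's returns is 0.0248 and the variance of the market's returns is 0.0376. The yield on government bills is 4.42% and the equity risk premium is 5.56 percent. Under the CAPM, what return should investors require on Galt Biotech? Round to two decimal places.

β = Cov(R_i, R_m) / Var(R_m) = 0.0248 / 0.0376 = 0.6596
E(R) = R_f + β × MRP = 4.42% + 0.6596 × 5.56% = 8.09%

8.09%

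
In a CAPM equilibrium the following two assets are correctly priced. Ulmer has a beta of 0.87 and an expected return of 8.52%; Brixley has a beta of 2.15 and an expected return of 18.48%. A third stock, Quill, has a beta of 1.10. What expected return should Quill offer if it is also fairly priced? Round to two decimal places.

10.31%

MRP (SML slope) = (18.48% − 8.52%) / (2.15 − 0.87) = 9.96% / 1.28 = 7.7813%
R_f (intercept) = 8.52% − 0.87 × 7.7813% = 1.7503%
E(R_Quill) = R_f + β × MRP = 1.7503% + 1.10 × 7.7813% = 10.31%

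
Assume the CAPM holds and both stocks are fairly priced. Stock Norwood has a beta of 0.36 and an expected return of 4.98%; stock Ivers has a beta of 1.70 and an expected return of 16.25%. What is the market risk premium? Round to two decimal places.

Both satisfy E(R) = R_f + β·MRP, so the slope of the SML is
MRP = (16.25% − 4.98%) / (1.70 − 0.36) = 11.27% / 1.34 = 8.4104%

8.41%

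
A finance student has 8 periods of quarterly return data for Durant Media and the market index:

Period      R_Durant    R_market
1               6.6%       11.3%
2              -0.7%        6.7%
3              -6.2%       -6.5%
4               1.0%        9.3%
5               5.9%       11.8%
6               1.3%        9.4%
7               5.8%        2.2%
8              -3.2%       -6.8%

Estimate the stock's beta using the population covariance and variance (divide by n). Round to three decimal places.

0.461

Mean R_i = (6.6 − 0.7 − 6.2 + 1.0 + 5.9 + 1.3 + 5.8 − 3.2) / 8 = 1.3125%
Mean R_m = (11.3 + 6.7 − 6.5 + 9.3 + 11.8 + 9.4 + 2.2 − 6.8) / 8 = 4.6750%
Σ(R_i − R̄_i)(R_m − R̄_m) = 186.7625  ⇒  Cov = 186.7625 / 8 = 23.3453
Σ(R_m − R̄_m)² = 405.1550  ⇒  Var(R_m) = 405.1550 / 8 = 50.6444
β = Cov / Var(R_m) = 23.3453 / 50.6444 = 0.4610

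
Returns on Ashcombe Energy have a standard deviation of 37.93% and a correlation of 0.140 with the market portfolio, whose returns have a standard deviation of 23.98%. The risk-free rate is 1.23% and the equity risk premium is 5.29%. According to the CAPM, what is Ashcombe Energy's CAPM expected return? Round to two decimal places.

2.40%

β = ρ × σ_i / σ_m = 0.140 × 37.93% / 23.98% = 0.2214
E(R) = 1.23% + 0.2214 × 5.29% = 2.40%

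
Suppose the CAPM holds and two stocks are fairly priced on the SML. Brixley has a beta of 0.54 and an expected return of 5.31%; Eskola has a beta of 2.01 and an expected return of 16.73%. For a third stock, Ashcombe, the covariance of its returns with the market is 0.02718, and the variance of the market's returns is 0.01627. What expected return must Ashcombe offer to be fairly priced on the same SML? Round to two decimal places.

MRP = (16.73% − 5.31%) / (2.01 − 0.54) = 7.7687%
R_f = 5.31% − 0.54 × 7.7687% = 1.1149%
β_Ashcombe = Cov / Var(R_m) = 0.02718 / 0.01627 = 1.6706
E(R_Ashcombe) = R_f + β × MRP = 1.1149% + 1.6706 × 7.7687% = 14.09%

14.09%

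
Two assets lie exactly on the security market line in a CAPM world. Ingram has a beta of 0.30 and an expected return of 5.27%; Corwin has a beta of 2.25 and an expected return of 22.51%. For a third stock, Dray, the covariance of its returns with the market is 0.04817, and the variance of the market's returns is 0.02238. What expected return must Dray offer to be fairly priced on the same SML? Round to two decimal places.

MRP = (22.51% − 5.27%) / (2.25 − 0.30) = 8.8410%
R_f = 5.27% − 0.30 × 8.8410% = 2.6177%
β_Dray = Cov / Var(R_m) = 0.04817 / 0.02238 = 2.1524
E(R_Dray) = R_f + β × MRP = 2.6177% + 2.1524 × 8.8410% = 21.65%

21.65%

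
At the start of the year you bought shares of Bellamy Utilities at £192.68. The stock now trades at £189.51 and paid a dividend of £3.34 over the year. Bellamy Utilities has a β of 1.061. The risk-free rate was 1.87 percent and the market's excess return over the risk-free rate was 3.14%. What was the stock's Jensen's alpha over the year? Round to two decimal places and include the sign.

-5.11%

Realised HPR = (P1 + D1 − P0) / P0 = (189.51 + 3.34 − 192.68) / 192.68 = 0.17 / 192.68 = 0.0882%
CAPM required = R_f + β·MRP = 1.87% + 1.061 × 3.14% = 5.20154%
α = realised − required = 0.0882% − 5.20154% = -5.11%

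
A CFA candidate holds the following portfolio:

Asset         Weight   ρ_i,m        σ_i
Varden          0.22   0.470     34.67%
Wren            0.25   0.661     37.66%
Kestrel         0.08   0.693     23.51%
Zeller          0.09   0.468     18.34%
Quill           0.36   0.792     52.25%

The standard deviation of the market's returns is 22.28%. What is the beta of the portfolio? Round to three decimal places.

1.202

β_Varden = 0.470 × 34.67% / 22.28% = 0.7314
β_Wren = 0.661 × 37.66% / 22.28% = 1.1173
β_Kestrel = 0.693 × 23.51% / 22.28% = 0.7313
β_Zeller = 0.468 × 18.34% / 22.28% = 0.3852
β_Quill = 0.792 × 52.25% / 22.28% = 1.8574
β_P = Σ w_i β_i = 0.22×0.7314 + 0.25×1.1173 + 0.08×0.7313 + 0.09×0.3852 + 0.36×1.8574 = 1.2021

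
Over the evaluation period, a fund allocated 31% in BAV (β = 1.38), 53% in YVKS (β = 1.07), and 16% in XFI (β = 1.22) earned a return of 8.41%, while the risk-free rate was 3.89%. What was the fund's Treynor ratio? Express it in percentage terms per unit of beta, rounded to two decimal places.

β_P = 0.31×1.38 + 0.53×1.07 + 0.16×1.22 = 1.1901
Treynor = (R_P − R_f) / β_P = (8.41% − 3.89%) / 1.1901 = 4.52% / 1.1901 = 3.80%

3.80%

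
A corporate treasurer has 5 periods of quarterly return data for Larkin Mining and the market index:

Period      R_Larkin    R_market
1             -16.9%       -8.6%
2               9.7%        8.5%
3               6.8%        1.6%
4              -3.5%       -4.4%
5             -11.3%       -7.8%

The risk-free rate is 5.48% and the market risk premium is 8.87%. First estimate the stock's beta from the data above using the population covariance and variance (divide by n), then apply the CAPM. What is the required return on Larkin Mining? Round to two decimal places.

18.81%

Mean R_i = (-16.9 + 9.7 + 6.8 − 3.5 − 11.3) / 5 = -3.0400%
Mean R_m = (-8.6 + 8.5 + 1.6 − 4.4 − 7.8) / 5 = -2.1400%
Σ(R_i − R̄_i)(R_m − R̄_m) = 309.6820  ⇒  Cov = 309.6820 / 5 = 61.9364
Σ(R_m − R̄_m)² = 206.0720  ⇒  Var(R_m) = 206.0720 / 5 = 41.2144
β = Cov / Var(R_m) = 61.9364 / 41.2144 = 1.5028
E(R) = R_f + β × MRP = 5.48% + 1.5028 × 8.87% = 18.81%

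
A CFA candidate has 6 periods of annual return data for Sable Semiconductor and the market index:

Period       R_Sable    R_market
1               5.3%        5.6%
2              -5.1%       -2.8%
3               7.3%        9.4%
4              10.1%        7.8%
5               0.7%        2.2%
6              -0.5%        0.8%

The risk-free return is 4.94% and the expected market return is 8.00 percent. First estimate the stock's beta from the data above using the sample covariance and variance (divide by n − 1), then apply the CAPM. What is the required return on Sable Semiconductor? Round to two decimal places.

Mean R_i = (5.3 − 5.1 + 7.3 + 10.1 + 0.7 − 0.5) / 6 = 2.9667%
Mean R_m = (5.6 − 2.8 + 9.4 + 7.8 + 2.2 + 0.8) / 6 = 3.8333%
Σ(R_i − R̄_i)(R_m − R̄_m) = 124.2667  ⇒  Cov = 124.2667 / 5 = 24.8533
Σ(R_m − R̄_m)² = 105.7133  ⇒  Var(R_m) = 105.7133 / 5 = 21.1427
β = Cov / Var(R_m) = 24.8533 / 21.1427 = 1.1755
MRP = 8.00% − 4.94% = 3.06%
E(R) = R_f + β × MRP = 4.94% + 1.1755 × 3.06% = 8.54%

8.54%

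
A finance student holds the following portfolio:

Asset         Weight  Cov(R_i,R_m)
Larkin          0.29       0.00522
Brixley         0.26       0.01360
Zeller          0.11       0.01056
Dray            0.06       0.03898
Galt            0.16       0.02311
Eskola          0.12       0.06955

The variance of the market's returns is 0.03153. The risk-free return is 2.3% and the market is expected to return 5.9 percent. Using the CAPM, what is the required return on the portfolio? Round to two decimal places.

4.65%

β_Larkin = 0.00522 / 0.03153 = 0.1656
β_Brixley = 0.01360 / 0.03153 = 0.4313
β_Zeller = 0.01056 / 0.03153 = 0.3349
β_Dray = 0.03898 / 0.03153 = 1.2363
β_Galt = 0.02311 / 0.03153 = 0.7330
β_Eskola = 0.06955 / 0.03153 = 2.2058
β_P = Σ w_i β_i = 0.29×0.1656 + 0.26×0.4313 + 0.11×0.3349 + 0.06×1.2363 + 0.16×0.7330 + 0.12×2.2058 = 0.6532
MRP = 5.9% − 2.3% = 3.60%
E(R_P) = R_f + β_P × MRP = 2.3% + 0.6532 × 3.6% = 4.65%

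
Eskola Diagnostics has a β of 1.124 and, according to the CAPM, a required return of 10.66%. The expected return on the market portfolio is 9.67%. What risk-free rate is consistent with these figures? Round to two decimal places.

E(R) = R_f + β(E(R_m) − R_f) = R_f(1 − β) + β·E(R_m)
10.66% = R_f × (1 − 1.124) + 1.124 × 9.67%
10.66% = R_f × -0.124 + 10.86908%
R_f = (10.66% − 10.86908%) / -0.124 = 1.69%

1.69%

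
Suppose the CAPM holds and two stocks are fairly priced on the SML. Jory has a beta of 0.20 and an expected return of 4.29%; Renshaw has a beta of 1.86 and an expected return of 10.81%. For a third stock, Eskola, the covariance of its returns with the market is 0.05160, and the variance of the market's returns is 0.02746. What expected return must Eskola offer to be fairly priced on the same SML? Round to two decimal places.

MRP = (10.81% − 4.29%) / (1.86 − 0.20) = 3.9277%
R_f = 4.29% − 0.20 × 3.9277% = 3.5045%
β_Eskola = Cov / Var(R_m) = 0.05160 / 0.02746 = 1.8791
E(R_Eskola) = R_f + β × MRP = 3.5045% + 1.8791 × 3.9277% = 10.89%

10.89%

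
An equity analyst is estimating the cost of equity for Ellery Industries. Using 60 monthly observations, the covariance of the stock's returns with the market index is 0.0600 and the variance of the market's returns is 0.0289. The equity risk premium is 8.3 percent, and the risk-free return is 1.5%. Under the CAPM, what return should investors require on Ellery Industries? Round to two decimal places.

18.73%

β = Cov(R_i, R_m) / Var(R_m) = 0.0600 / 0.0289 = 2.0761
E(R) = R_f + β × MRP = 1.5% + 2.0761 × 8.3% = 18.73%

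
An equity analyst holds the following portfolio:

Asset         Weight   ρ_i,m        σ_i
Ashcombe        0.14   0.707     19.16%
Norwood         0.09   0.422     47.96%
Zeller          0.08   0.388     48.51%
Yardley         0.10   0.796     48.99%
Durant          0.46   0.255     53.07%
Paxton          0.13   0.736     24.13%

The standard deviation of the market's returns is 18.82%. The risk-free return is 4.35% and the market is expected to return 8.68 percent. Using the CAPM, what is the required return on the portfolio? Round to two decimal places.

8.41%

β_Ashcombe = 0.707 × 19.16% / 18.82% = 0.7198
β_Norwood = 0.422 × 47.96% / 18.82% = 1.0754
β_Zeller = 0.388 × 48.51% / 18.82% = 1.0001
β_Yardley = 0.796 × 48.99% / 18.82% = 2.0721
β_Durant = 0.255 × 53.07% / 18.82% = 0.7191
β_Paxton = 0.736 × 24.13% / 18.82% = 0.9437
β_P = Σ w_i β_i = 0.14×0.7198 + 0.09×1.0754 + 0.08×1.0001 + 0.10×2.0721 + 0.46×0.7191 + 0.13×0.9437 = 0.9382
MRP = 8.68% − 4.35% = 4.33%
E(R_P) = R_f + β_P × MRP = 4.35% + 0.9382 × 4.33% = 8.41%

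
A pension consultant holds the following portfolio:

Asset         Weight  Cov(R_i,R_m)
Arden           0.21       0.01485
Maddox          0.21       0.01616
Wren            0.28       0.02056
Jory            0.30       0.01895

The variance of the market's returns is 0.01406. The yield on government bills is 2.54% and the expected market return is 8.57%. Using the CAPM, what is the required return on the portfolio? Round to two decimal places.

10.24%

β_Arden = 0.01485 / 0.01406 = 1.0562
β_Maddox = 0.01616 / 0.01406 = 1.1494
β_Wren = 0.02056 / 0.01406 = 1.4623
β_Jory = 0.01895 / 0.01406 = 1.3478
β_P = Σ w_i β_i = 0.21×1.0562 + 0.21×1.1494 + 0.28×1.4623 + 0.30×1.3478 = 1.2770
MRP = 8.57% − 2.54% = 6.03%
E(R_P) = R_f + β_P × MRP = 2.54% + 1.2770 × 6.03% = 10.24%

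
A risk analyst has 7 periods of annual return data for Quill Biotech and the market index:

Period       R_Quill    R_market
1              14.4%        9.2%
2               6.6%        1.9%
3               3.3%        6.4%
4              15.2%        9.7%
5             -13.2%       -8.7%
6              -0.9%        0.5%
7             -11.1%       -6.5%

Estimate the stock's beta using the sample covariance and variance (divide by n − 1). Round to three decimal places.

1.487

Mean R_i = (14.4 + 6.6 + 3.3 + 15.2 − 13.2 − 0.9 − 11.1) / 7 = 2.0429%
Mean R_m = (9.2 + 1.9 + 6.4 + 9.7 − 8.7 + 0.5 − 6.5) / 7 = 1.7857%
Σ(R_i − R̄_i)(R_m − R̄_m) = 474.5843  ⇒  Cov = 474.5843 / 6 = 79.0974
Σ(R_m − R̄_m)² = 319.1686  ⇒  Var(R_m) = 319.1686 / 6 = 53.1948
β = Cov / Var(R_m) = 79.0974 / 53.1948 = 1.4869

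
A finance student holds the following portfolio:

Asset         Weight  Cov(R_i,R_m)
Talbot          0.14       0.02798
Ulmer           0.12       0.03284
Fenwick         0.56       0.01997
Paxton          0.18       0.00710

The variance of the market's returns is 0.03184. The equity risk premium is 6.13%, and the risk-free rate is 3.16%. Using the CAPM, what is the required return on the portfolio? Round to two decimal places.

7.07%

β_Talbot = 0.02798 / 0.03184 = 0.8788
β_Ulmer = 0.03284 / 0.03184 = 1.0314
β_Fenwick = 0.01997 / 0.03184 = 0.6272
β_Paxton = 0.00710 / 0.03184 = 0.2230
β_P = Σ w_i β_i = 0.14×0.8788 + 0.12×1.0314 + 0.56×0.6272 + 0.18×0.2230 = 0.6382
E(R_P) = R_f + β_P × MRP = 3.16% + 0.6382 × 6.13% = 7.07%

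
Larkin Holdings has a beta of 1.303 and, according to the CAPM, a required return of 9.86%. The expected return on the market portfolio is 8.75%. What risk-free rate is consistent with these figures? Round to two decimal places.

E(R) = R_f + β(E(R_m) − R_f) = R_f(1 − β) + β·E(R_m)
9.86% = R_f × (1 − 1.303) + 1.303 × 8.75%
9.86% = R_f × -0.303 + 11.40125%
R_f = (9.86% − 11.40125%) / -0.303 = 5.09%

5.09%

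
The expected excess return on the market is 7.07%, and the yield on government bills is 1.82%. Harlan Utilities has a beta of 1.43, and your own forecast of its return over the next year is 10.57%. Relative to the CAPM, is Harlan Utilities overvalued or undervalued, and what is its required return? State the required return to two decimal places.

Required return = R_f + β·MRP = 1.82% + 1.43 × 7.07% = 11.93%
Forecast 10.57% < required 11.93% → the stock plots below the SML → overvalued.

Overvalued; required return 11.93%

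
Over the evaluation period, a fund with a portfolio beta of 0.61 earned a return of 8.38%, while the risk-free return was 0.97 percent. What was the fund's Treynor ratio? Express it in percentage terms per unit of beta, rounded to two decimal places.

12.15%

Treynor = (R_P − R_f) / β_P = (8.38% − 0.97%) / 0.6100 = 7.41% / 0.6100 = 12.15%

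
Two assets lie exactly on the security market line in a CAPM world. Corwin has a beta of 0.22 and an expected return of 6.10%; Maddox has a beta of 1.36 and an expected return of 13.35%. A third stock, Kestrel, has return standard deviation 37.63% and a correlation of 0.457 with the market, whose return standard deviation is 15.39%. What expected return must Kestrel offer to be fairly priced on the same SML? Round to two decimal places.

MRP = (13.35% − 6.10%) / (1.36 − 0.22) = 6.3596%
R_f = 6.10% − 0.22 × 6.3596% = 4.7009%
β_Kestrel = ρ·σ_i/σ_m = 0.457 × 37.63 / 15.39 = 1.1174
E(R_Kestrel) = R_f + β × MRP = 4.7009% + 1.1174 × 6.3596% = 11.81%

11.81%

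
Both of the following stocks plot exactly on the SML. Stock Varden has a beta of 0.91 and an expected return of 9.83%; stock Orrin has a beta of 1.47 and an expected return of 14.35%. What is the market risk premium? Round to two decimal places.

8.07%

Both satisfy E(R) = R_f + β·MRP, so the slope of the SML is
MRP = (14.35% − 9.83%) / (1.47 − 0.91) = 4.52% / 0.56 = 8.0714%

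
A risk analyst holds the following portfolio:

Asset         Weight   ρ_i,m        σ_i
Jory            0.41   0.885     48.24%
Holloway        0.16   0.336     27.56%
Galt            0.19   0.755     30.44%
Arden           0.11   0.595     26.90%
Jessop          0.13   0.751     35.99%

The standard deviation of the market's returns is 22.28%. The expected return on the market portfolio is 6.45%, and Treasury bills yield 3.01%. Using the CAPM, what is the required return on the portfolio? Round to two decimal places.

7.43%

β_Jory = 0.885 × 48.24% / 22.28% = 1.9162
β_Holloway = 0.336 × 27.56% / 22.28% = 0.4156
β_Galt = 0.755 × 30.44% / 22.28% = 1.0315
β_Arden = 0.595 × 26.90% / 22.28% = 0.7184
β_Jessop = 0.751 × 35.99% / 22.28% = 1.2131
β_P = Σ w_i β_i = 0.41×1.9162 + 0.16×0.4156 + 0.19×1.0315 + 0.11×0.7184 + 0.13×1.2131 = 1.2849
MRP = 6.45% − 3.01% = 3.44%
E(R_P) = R_f + β_P × MRP = 3.01% + 1.2849 × 3.44% = 7.43%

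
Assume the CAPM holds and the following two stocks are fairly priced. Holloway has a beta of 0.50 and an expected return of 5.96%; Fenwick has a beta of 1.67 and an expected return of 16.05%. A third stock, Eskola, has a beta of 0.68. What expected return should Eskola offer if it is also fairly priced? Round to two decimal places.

7.51%

MRP (SML slope) = (16.05% − 5.96%) / (1.67 − 0.50) = 10.09% / 1.17 = 8.6239%
R_f (intercept) = 5.96% − 0.50 × 8.6239% = 1.6481%
E(R_Eskola) = R_f + β × MRP = 1.6481% + 0.68 × 8.6239% = 7.51%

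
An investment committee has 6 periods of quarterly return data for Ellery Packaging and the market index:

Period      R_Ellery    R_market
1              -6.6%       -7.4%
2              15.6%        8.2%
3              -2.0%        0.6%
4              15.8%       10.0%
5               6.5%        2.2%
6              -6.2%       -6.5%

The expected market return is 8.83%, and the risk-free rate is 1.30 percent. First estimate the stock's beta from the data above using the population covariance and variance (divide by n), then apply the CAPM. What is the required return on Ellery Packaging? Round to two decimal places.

Mean R_i = (-6.6 + 15.6 − 2.0 + 15.8 + 6.5 − 6.2) / 6 = 3.8500%
Mean R_m = (-7.4 + 8.2 + 0.6 + 10.0 + 2.2 − 6.5) / 6 = 1.1833%
Σ(R_i − R̄_i)(R_m − R̄_m) = 360.8250  ⇒  Cov = 360.8250 / 6 = 60.1375
Σ(R_m − R̄_m)² = 261.0483  ⇒  Var(R_m) = 261.0483 / 6 = 43.5081
β = Cov / Var(R_m) = 60.1375 / 43.5081 = 1.3822
MRP = 8.83% − 1.30% = 7.53%
E(R) = R_f + β × MRP = 1.30% + 1.3822 × 7.53% = 11.71%

11.71%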